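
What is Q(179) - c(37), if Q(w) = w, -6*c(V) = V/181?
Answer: 194431/1086 ≈ 179.03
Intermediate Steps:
c(V) = -V/1086 (c(V) = -V/(6*181) = -V/1086)
Q(179) - c(37) = 179 - (-1)*37/1086 = 179 - 1*(-37/1086) = 179 + 37/1086 = 194431/1086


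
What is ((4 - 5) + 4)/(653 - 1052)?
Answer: -1/133 ≈ -0.0075188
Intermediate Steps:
((4 - 5) + 4)/(653 - 1052) = (-1 + 4)/(-399) = 3*(-1/399) = -1/133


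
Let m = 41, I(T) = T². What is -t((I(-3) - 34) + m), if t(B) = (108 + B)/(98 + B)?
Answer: -62/57 ≈ -1.0877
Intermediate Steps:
t(B) = (108 + B)/(98 + B)
-t((I(-3) - 34) + m) = -(108 + (((-3)² - 34) + 41))/(98 + (((-3)² - 34) + 41)) = -(108 + ((9 - 34) + 41))/(98 + ((9 - 34) + 41)) = -(108 + (-25 + 41))/(98 + (-25 + 41)) = -(108 + 16)/(98 + 16) = -124/114 = -1*62/57 = -62/57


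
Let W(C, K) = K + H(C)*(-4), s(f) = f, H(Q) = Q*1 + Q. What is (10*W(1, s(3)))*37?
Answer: -1850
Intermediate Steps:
H(Q) = 2*Q (H(Q) = Q + Q = 2*Q)
W(C, K) = K - 8*C (W(C, K) = K + (2*C)*(-4) = K - 8*C)
(10*W(1, s(3)))*37 = (10*(3 - 8*1))*37 = (10*(3 - 8))*37 = (10*(-5))*37 = -50*37 = -1850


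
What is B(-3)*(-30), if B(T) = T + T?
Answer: 180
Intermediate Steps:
B(T) = 2*T
B(-3)*(-30) = (2*(-3))*(-30) = -6*(-30) = 180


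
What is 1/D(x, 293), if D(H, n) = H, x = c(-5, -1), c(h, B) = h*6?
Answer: -1/30 ≈ -0.033333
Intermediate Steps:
c(h, B) = 6*h
x = -30 (x = 6*(-5) = -30)
1/D(x, 293) = 1/(-30) = -1/30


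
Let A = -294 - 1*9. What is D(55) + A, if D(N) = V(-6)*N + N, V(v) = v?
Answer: -578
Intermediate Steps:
A = -303 (A = -294 - 9 = -303)
D(N) = -5*N (D(N) = -6*N + N = -5*N)
D(55) + A = -5*55 - 303 = -275 - 303 = -578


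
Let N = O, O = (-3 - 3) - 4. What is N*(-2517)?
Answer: 25170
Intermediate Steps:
O = -10 (O = -6 - 4 = -10)
N = -10
N*(-2517) = -10*(-2517) = 25170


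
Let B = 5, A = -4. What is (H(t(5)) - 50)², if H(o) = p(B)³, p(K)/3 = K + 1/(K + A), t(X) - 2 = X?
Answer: 33431524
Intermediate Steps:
t(X) = 2 + X
p(K) = 3*K + 3/(-4 + K) (p(K) = 3*(K + 1/(K - 4)) = 3*(K + 1/(-4 + K)) = 3*K + 3/(-4 + K))
H(o) = 5832 (H(o) = (3*(1 + 5² - 4*5)/(-4 + 5))³ = (3*(1 + 25 - 20)/1)³ = (3*1*6)³ = 18³ = 5832)
(H(t(5)) - 50)² = (5832 - 50)² = 5782² = 33431524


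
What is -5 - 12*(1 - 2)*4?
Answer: 43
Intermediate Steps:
-5 - 12*(1 - 2)*4 = -5 - (-12)*4 = -5 - 12*(-4) = -5 + 48 = 43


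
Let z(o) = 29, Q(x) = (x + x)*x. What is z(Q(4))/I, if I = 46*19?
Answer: 29/874 ≈ 0.033181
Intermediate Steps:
Q(x) = 2*x² (Q(x) = (2*x)*x = 2*x²)
I = 874
z(Q(4))/I = 29/874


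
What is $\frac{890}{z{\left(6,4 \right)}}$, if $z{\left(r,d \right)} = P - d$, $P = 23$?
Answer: $\frac{890}{19} \approx 46.842$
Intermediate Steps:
$z{\left(r,d \right)} = 23 - d$
$\frac{890}{z{\left(6,4 \right)}} = \frac{890}{23 - 4} = \frac{890}{19}$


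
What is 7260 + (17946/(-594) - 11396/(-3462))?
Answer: 137725069/19041 ≈ 7233.1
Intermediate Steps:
7260 + (17946/(-594) - 11396/(-3462)) = 7260 + (17946*(-1/594) - 11396*(-1/3462)) = 7260 + (-997/33 + 5698/1731) = 7260 - 512591/19041 = 137725069/19041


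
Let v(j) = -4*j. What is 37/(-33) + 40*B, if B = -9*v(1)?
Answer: 47483/33 ≈ 1438.9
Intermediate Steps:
B = 36 (B = -(-36) = -9*(-4) = 36)
37/(-33) + 40*B = 37/(-33) + 40*36 = 37*(-1/33) + 1440 = -37/33 + 1440 = 47483/33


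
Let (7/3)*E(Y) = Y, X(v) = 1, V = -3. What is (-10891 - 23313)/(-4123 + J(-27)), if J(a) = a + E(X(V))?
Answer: 239428/29047 ≈ 8.2428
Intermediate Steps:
E(Y) = 3*Y/7
J(a) = 3/7 + a (J(a) = a + (3/7)*1 = a + 3/7 = 3/7 + a)
(-10891 - 23313)/(-4123 + J(-27)) = (-10891 - 23313)/(-4123 + (3/7 - 27)) = -34204/(-4123 - 186/7) = -34204/(-29047/7) = -34204*(-7/29047) = 239428/29047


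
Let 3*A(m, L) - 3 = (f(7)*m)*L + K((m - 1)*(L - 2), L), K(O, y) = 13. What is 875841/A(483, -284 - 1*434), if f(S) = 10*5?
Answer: -2627523/17339684 ≈ -0.15153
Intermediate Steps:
f(S) = 50
A(m, L) = 16/3 + 50*L*m/3 (A(m, L) = 1 + ((50*m)*L + 13)/3 = 1 + (50*L*m + 13)/3 = 1 + (13 + 50*L*m)/3 = 1 + (13/3 + 50*L*m/3) = 16/3 + 50*L*m/3)
875841/A(483, -284 - 1*434) = 875841/(16/3 + (50/3)*(-284 - 1*434)*483) = 875841/(16/3 + (50/3)*(-284 - 434)*483) = 875841/(16/3 + (50/3)*(-718)*483) = 875841/(16/3 - 5779900) = 875841/(-17339684/3) = 875841*(-3/17339684) = -2627523/17339684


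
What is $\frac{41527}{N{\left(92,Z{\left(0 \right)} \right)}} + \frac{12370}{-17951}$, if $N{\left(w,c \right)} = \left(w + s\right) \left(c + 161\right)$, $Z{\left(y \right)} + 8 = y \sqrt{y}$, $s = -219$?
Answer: $- \frac{985812647}{348805881} \approx -2.8262$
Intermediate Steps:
$Z{\left(y \right)} = -8 + y^{\frac{3}{2}}$ ($Z{\left(y \right)} = -8 + y \sqrt{y} = -8 + y^{\frac{3}{2}}$)
$N{\left(w,c \right)} = \left(-219 + w\right) \left(161 + c\right)$ ($N{\left(w,c \right)} = \left(w - 219\right) \left(c + 161\right) = \left(-219 + w\right) \left(161 + c\right)$)
$\frac{41527}{N{\left(92,Z{\left(0 \right)} \right)}} + \frac{12370}{-17951} = \frac{41527}{-35259 - 219 \left(-8 + 0^{\frac{3}{2}}\right) + 161 \cdot 92 + \left(-8 + 0^{\frac{3}{2}}\right) 92} + \frac{12370}{-17951} = \frac{41527}{-35259 - 219 \left(-8 + 0\right) + 14812 + \left(-8 + 0\right) 92} + 12370 \left(- \frac{1}{17951}\right) = \frac{41527}{-35259 - -1752 + 14812 - 736} - \frac{12370}{17951} = \frac{41527}{-35259 + 1752 + 14812 - 736} - \frac{12370}{17951} = \frac{41527}{-19431} - \frac{12370}{17951} = 41527 \left(- \frac{1}{19431}\right) - \frac{12370}{17951} = - \frac{41527}{19431} - \frac{12370}{17951} = - \frac{985812647}{348805881}$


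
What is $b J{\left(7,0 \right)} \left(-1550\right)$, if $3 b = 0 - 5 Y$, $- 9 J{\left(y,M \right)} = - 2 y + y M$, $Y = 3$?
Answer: $\frac{108500}{9} \approx 12056.0$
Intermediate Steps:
$J{\left(y,M \right)} = \frac{2 y}{9} - \frac{M y}{9}$ ($J{\left(y,M \right)} = - \frac{- 2 y + y M}{9} = - \frac{- 2 y + M y}{9} = \frac{2 y}{9} - \frac{M y}{9}$)
$b = -5$ ($b = \frac{0 - 15}{3} = \frac{1}{3} \left(-15\right) = -5$)
$b J{\left(7,0 \right)} \left(-1550\right) = - 5 \cdot \frac{1}{9} \cdot 7 \left(2 - 0\right) \left(-1550\right) = - 5 \cdot \frac{1}{9} \cdot 7 \left(2 + 0\right) \left(-1550\right) = - 5 \cdot \frac{1}{9} \cdot 7 \cdot 2 \left(-1550\right) = - 5 \cdot \frac{14}{9} \left(-1550\right) = \left(-5\right) \left(- \frac{21700}{9}\right) = \frac{108500}{9}$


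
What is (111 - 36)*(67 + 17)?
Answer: 6300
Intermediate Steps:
(111 - 36)*(67 + 17) = 75*84 = 6300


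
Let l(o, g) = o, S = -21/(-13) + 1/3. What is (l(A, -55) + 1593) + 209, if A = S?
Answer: 70354/39 ≈ 1803.9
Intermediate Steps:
S = 76/39 (S = -21*(-1/13) + 1*(⅓) = 21/13 + ⅓ = 76/39 ≈ 1.9487)
A = 76/39 ≈ 1.9487
(l(A, -55) + 1593) + 209 = (76/39 + 1593) + 209 = 62203/39 + 209 = 70354/39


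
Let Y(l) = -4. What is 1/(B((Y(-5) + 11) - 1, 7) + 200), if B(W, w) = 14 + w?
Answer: 1/221 ≈ 0.0045249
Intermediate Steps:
1/(B((Y(-5) + 11) - 1, 7) + 200) = 1/((14 + 7) + 200) = 1/(21 + 200) = 1/221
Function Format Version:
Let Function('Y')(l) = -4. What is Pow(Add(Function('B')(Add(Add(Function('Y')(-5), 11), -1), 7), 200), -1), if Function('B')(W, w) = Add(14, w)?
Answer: Rational(1, 221) ≈ 0.0045249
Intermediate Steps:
Pow(Add(Function('B')(Add(Add(Function('Y')(-5), 11), -1), 7), 200), -1) = Pow(Add(Add(14, 7), 200), -1) = Pow(Add(21, 200), -1) = Pow(221, -1) = Rational(1, 221)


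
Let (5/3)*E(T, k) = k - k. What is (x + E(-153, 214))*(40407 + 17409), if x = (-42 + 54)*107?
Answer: 74235744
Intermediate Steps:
E(T, k) = 0 (E(T, k) = 3*(k - k)/5 = (3/5)*0 = 0)
x = 1284 (x = 12*107 = 1284)
(x + E(-153, 214))*(40407 + 17409) = (1284 + 0)*(40407 + 17409) = 1284*57816 = 74235744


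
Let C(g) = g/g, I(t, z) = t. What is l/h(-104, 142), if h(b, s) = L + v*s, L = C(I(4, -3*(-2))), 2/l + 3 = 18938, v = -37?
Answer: -2/99465555 ≈ -2.0107e-8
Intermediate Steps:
l = 2/18935 (l = 2/(-3 + 18938) = 2/18935 ≈ 0.00010562)
C(g) = 1
L = 1
h(b, s) = 1 - 37*s
l/h(-104, 142) = 2/(18935*(1 - 37*142)) = 2/(18935*(1 - 5254)) = (2/18935)/(-5253) = (2/18935)*(-1/5253) = -2/99465555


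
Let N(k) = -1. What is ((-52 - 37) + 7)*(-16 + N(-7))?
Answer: 1394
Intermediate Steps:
((-52 - 37) + 7)*(-16 + N(-7)) = ((-52 - 37) + 7)*(-16 - 1) = (-89 + 7)*(-17) = -82*(-17) = 1394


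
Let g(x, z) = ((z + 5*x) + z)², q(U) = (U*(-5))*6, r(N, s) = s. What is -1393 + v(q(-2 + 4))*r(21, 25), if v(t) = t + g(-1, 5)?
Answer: -2268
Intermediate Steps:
q(U) = -30*U (q(U) = -5*U*6 = -30*U)
g(x, z) = (2*z + 5*x)²
v(t) = 25 + t (v(t) = t + (2*5 + 5*(-1))² = t + (10 - 5)² = t + 5² = t + 25 = 25 + t)
-1393 + v(q(-2 + 4))*r(21, 25) = -1393 + (25 - 30*(-2 + 4))*25 = -1393 + (25 - 30*2)*25 = -1393 + (25 - 60)*25 = -1393 - 35*25 = -1393 - 875 = -2268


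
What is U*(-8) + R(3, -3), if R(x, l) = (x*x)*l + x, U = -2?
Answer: -8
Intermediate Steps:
R(x, l) = x + l*x² (R(x, l) = x²*l + x = l*x² + x = x + l*x²)
U*(-8) + R(3, -3) = -2*(-8) + 3*(1 - 3*3) = 16 + 3*(1 - 9) = 16 + 3*(-8) = 16 - 24 = -8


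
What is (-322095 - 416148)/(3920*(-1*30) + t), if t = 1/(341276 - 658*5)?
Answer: 249515798598/39747153599 ≈ 6.2776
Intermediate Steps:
t = 1/337986 (t = 1/(341276 - 3290) = 1/337986 ≈ 2.9587e-6)
(-322095 - 416148)/(3920*(-1*30) + t) = (-322095 - 416148)/(3920*(-1*30) + 1/337986) = -738243/(3920*(-30) + 1/337986) = -738243/(-117600 + 1/337986) = -738243/(-39747153599/337986) = -738243*(-337986/39747153599) = 249515798598/39747153599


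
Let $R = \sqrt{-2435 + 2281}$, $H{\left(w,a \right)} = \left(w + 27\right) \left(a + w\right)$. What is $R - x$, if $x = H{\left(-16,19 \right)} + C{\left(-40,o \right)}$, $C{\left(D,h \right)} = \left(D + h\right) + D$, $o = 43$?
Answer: $4 + i \sqrt{154} \approx 4.0 + 12.41 i$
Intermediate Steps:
$H{\left(w,a \right)} = \left(27 + w\right) \left(a + w\right)$
$C{\left(D,h \right)} = h + 2 D$
$R = i \sqrt{154}$ ($R = \sqrt{-154} = i \sqrt{154} \approx 12.41 i$)
$x = -4$ ($x = \left(\left(-16\right)^{2} + 27 \cdot 19 + 27 \left(-16\right) + 19 \left(-16\right)\right) + \left(43 + 2 \left(-40\right)\right) = \left(256 + 513 - 432 - 304\right) + \left(43 - 80\right) = 33 - 37 = -4$)
$R - x = i \sqrt{154} - -4 = i \sqrt{154} + 4 = 4 + i \sqrt{154}$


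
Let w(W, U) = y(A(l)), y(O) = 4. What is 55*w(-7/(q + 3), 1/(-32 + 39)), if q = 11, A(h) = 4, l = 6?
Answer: 220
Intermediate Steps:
w(W, U) = 4
55*w(-7/(q + 3), 1/(-32 + 39)) = 55*4 = 220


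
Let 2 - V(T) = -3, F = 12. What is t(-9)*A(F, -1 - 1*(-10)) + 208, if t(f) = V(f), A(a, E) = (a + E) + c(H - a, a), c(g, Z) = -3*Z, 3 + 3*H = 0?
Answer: 133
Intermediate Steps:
H = -1 (H = -1 + (⅓)*0 = -1 + 0 = -1)
A(a, E) = E - 2*a (A(a, E) = (a + E) - 3*a = (E + a) - 3*a = E - 2*a)
V(T) = 5 (V(T) = 2 - 1*(-3) = 2 + 3 = 5)
t(f) = 5
t(-9)*A(F, -1 - 1*(-10)) + 208 = 5*((-1 - 1*(-10)) - 2*12) + 208 = 5*((-1 + 10) - 24) + 208 = 5*(9 - 24) + 208 = 5*(-15) + 208 = -75 + 208 = 133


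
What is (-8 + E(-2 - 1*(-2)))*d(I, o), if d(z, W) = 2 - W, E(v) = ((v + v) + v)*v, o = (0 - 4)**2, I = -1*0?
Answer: 112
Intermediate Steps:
I = 0
o = 16 (o = (-4)**2 = 16)
E(v) = 3*v**2 (E(v) = (2*v + v)*v = (3*v)*v = 3*v**2)
(-8 + E(-2 - 1*(-2)))*d(I, o) = (-8 + 3*(-2 - 1*(-2))**2)*(2 - 1*16) = (-8 + 3*(-2 + 2)**2)*(2 - 16) = (-8 + 3*0**2)*(-14) = (-8 + 3*0)*(-14) = (-8 + 0)*(-14) = -8*(-14) = 112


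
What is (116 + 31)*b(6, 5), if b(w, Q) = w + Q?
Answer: 1617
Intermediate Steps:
b(w, Q) = Q + w
(116 + 31)*b(6, 5) = (116 + 31)*(5 + 6) = 147*11 = 1617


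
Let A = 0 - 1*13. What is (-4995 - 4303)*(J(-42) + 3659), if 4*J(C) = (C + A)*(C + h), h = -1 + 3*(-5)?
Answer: -41436537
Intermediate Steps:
h = -16 (h = -1 - 15 = -16)
A = -13 (A = 0 - 13 = -13)
J(C) = (-16 + C)*(-13 + C)/4 (J(C) = ((C - 13)*(C - 16))/4 = ((-13 + C)*(-16 + C))/4 = ((-16 + C)*(-13 + C))/4 = (-16 + C)*(-13 + C)/4)
(-4995 - 4303)*(J(-42) + 3659) = (-4995 - 4303)*((52 - 29/4*(-42) + (1/4)*(-42)**2) + 3659) = -9298*((52 + 609/2 + (1/4)*1764) + 3659) = -9298*((52 + 609/2 + 441) + 3659) = -9298*(1595/2 + 3659) = -9298*8913/2 = -41436537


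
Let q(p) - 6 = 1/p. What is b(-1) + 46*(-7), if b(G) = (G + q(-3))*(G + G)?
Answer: -994/3 ≈ -331.33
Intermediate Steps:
q(p) = 6 + 1/p
b(G) = 2*G*(17/3 + G) (b(G) = (G + (6 + 1/(-3)))*(G + G) = (G + (6 - ⅓))*(2*G) = (G + 17/3)*(2*G) = (17/3 + G)*(2*G) = 2*G*(17/3 + G))
b(-1) + 46*(-7) = (⅔)*(-1)*(17 + 3*(-1)) + 46*(-7) = (⅔)*(-1)*(17 - 3) - 322 = (⅔)*(-1)*14 - 322 = -28/3 - 322 = -994/3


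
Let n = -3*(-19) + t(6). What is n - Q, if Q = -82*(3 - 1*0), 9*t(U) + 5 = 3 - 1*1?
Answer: 908/3 ≈ 302.67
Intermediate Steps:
t(U) = -⅓ (t(U) = -5/9 + (3 - 1*1)/9 = -5/9 + (3 - 1)/9 = -5/9 + (⅑)*2 = -5/9 + 2/9 = -⅓)
n = 170/3 (n = -3*(-19) - ⅓ = 57 - ⅓ = 170/3 ≈ 56.667)
Q = -246 (Q = -82*(3 + 0) = -82*3 = -246)
n - Q = 170/3 - 1*(-246) = 170/3 + 246 = 908/3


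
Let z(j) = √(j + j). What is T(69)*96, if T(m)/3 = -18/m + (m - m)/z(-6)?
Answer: -1728/23 ≈ -75.130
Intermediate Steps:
z(j) = √2*√j (z(j) = √(2*j) = √2*√j)
T(m) = -54/m (T(m) = 3*(-18/m + (m - m)/((√2*√(-6)))) = 3*(-18/m + 0/((√2*(I*√6)))) = 3*(-18/m + 0/((2*I*√3))) = 3*(-18/m + 0*(-I*√3/6)) = 3*(-18/m + 0) = 3*(-18/m) = -54/m)
T(69)*96 = -54/69*96 = -54*1/69*96 = -18/23*96 = -1728/23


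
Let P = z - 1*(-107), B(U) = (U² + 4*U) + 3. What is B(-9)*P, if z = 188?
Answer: 14160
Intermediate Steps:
B(U) = 3 + U² + 4*U
P = 295 (P = 188 - 1*(-107) = 188 + 107 = 295)
B(-9)*P = (3 + (-9)² + 4*(-9))*295 = (3 + 81 - 36)*295 = 48*295 = 14160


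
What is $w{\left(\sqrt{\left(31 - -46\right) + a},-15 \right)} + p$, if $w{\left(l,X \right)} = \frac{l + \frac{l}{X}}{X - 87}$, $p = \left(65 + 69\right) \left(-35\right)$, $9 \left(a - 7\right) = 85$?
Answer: $- \frac{10763753}{2295} \approx -4690.1$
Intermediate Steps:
$a = \frac{148}{9}$ ($a = 7 + \frac{1}{9} \cdot 85 = 7 + \frac{85}{9} = \frac{148}{9} \approx 16.444$)
$p = -4690$ ($p = 134 \left(-35\right) = -4690$)
$w{\left(l,X \right)} = \frac{l + \frac{l}{X}}{-87 + X}$
$w{\left(\sqrt{\left(31 - -46\right) + a},-15 \right)} + p = \frac{\sqrt{\left(31 - -46\right) + \frac{148}{9}} \left(1 - 15\right)}{\left(-15\right) \left(-87 - 15\right)} - 4690 = \sqrt{\left(31 + 46\right) + \frac{148}{9}} \left(- \frac{1}{15}\right) \frac{1}{-102} \left(-14\right) - 4690 = \sqrt{77 + \frac{148}{9}} \left(- \frac{1}{15}\right) \left(- \frac{1}{102}\right) \left(-14\right) - 4690 = \sqrt{\frac{841}{9}} \left(- \frac{1}{15}\right) \left(- \frac{1}{102}\right) \left(-14\right) - 4690 = \frac{29}{3} \left(- \frac{1}{15}\right) \left(- \frac{1}{102}\right) \left(-14\right) - 4690 = - \frac{203}{2295} - 4690 = - \frac{10763753}{2295}$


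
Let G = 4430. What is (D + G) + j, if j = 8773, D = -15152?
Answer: -1949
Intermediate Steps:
(D + G) + j = (-15152 + 4430) + 8773 = -10722 + 8773 = -1949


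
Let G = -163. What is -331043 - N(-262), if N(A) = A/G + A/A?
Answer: -53960434/163 ≈ -3.3105e+5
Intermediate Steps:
N(A) = 1 - A/163 (N(A) = A/(-163) + A/A = A*(-1/163) + 1 = -A/163 + 1 = 1 - A/163)
-331043 - N(-262) = -331043 - (1 - 1/163*(-262)) = -331043 - (1 + 262/163) = -331043 - 1*425/163 = -331043 - 425/163 = -53960434/163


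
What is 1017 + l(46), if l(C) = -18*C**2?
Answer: -37071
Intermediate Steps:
1017 + l(46) = 1017 - 18*46**2 = 1017 - 18*2116 = 1017 - 38088 = -37071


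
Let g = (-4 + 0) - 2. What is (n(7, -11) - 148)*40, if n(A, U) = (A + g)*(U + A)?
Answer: -6080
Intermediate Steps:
g = -6 (g = -4 - 2 = -6)
n(A, U) = (-6 + A)*(A + U) (n(A, U) = (A - 6)*(U + A) = (-6 + A)*(A + U))
(n(7, -11) - 148)*40 = ((7² - 6*7 - 6*(-11) + 7*(-11)) - 148)*40 = ((49 - 42 + 66 - 77) - 148)*40 = (-4 - 148)*40 = -152*40 = -6080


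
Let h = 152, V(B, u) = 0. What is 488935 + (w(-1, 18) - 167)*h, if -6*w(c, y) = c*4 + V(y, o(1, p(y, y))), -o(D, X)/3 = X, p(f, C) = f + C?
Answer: 1390957/3 ≈ 4.6365e+5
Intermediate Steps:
p(f, C) = C + f
o(D, X) = -3*X
w(c, y) = -2*c/3 (w(c, y) = -(c*4 + 0)/6 = -(4*c + 0)/6 = -2*c/3)
488935 + (w(-1, 18) - 167)*h = 488935 + (-2/3*(-1) - 167)*152 = 488935 + (2/3 - 167)*152 = 488935 - 499/3*152 = 488935 - 75848/3 = 1390957/3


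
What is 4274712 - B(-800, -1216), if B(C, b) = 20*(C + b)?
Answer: 4315032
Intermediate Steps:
B(C, b) = 20*C + 20*b
4274712 - B(-800, -1216) = 4274712 - (20*(-800) + 20*(-1216)) = 4274712 - (-16000 - 24320) = 4274712 - 1*(-40320) = 4274712 + 40320 = 4315032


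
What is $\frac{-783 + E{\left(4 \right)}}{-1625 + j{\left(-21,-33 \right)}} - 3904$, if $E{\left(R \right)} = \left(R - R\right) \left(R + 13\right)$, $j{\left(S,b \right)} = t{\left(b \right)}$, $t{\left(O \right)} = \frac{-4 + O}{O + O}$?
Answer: $- \frac{14431306}{3697} \approx -3903.5$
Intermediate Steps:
$t{\left(O \right)} = \frac{-4 + O}{2 O}$
$j{\left(S,b \right)} = \frac{-4 + b}{2 b}$
$E{\left(R \right)} = 0$ ($E{\left(R \right)} = 0 \left(13 + R\right) = 0$)
$\frac{-783 + E{\left(4 \right)}}{-1625 + j{\left(-21,-33 \right)}} - 3904 = \frac{-783 + 0}{-1625 + \frac{-4 - 33}{2 \left(-33\right)}} - 3904 = - \frac{783}{-1625 + \frac{1}{2} \left(- \frac{1}{33}\right) \left(-37\right)} - 3904 = - \frac{783}{-1625 + \frac{37}{66}} - 3904 = - \frac{783}{- \frac{107213}{66}} - 3904 = \left(-783\right) \left(- \frac{66}{107213}\right) - 3904 = \frac{1782}{3697} - 3904 = - \frac{14431306}{3697}$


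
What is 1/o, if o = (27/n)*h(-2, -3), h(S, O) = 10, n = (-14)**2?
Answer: 98/135 ≈ 0.72593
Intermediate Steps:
n = 196
o = 135/98 (o = (27/196)*10 = 135/98 ≈ 1.3776)
1/o = 1/(135/98) = 98/135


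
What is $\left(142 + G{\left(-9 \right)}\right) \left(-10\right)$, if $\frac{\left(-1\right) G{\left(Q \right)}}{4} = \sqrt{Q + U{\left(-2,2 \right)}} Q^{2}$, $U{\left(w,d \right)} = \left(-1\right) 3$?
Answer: $-1420 + 6480 i \sqrt{3} \approx -1420.0 + 11224.0 i$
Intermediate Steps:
$U{\left(w,d \right)} = -3$
$G{\left(Q \right)} = - 4 Q^{2} \sqrt{-3 + Q}$ ($G{\left(Q \right)} = - 4 \sqrt{Q - 3} Q^{2} = - 4 \sqrt{-3 + Q} Q^{2} = - 4 Q^{2} \sqrt{-3 + Q}$)
$\left(142 + G{\left(-9 \right)}\right) \left(-10\right) = \left(142 - 4 \left(-9\right)^{2} \sqrt{-3 - 9}\right) \left(-10\right) = \left(142 - 324 \sqrt{-12}\right) \left(-10\right) = \left(142 - 324 \cdot 2 i \sqrt{3}\right) \left(-10\right) = \left(142 - 648 i \sqrt{3}\right) \left(-10\right) = -1420 + 6480 i \sqrt{3}$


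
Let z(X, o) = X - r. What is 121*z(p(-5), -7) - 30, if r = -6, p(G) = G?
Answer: 91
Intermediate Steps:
z(X, o) = 6 + X (z(X, o) = X - 1*(-6) = X + 6 = 6 + X)
121*z(p(-5), -7) - 30 = 121*(6 - 5) - 30 = 121*1 - 30 = 121 - 30 = 91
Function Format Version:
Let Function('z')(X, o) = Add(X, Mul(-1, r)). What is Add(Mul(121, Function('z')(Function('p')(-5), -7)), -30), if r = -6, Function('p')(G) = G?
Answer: 91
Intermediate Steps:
Function('z')(X, o) = Add(6, X) (Function('z')(X, o) = Add(X, Mul(-1, -6)) = Add(X, 6) = Add(6, X))
Add(Mul(121, Function('z')(Function('p')(-5), -7)), -30) = Add(Mul(121, Add(6, -5)), -30) = Add(Mul(121, 1), -30) = Add(121, -30) = 91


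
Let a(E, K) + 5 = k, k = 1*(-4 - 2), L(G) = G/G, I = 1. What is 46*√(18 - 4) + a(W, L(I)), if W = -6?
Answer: -11 + 46*√14 ≈ 161.12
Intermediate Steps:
L(G) = 1
k = -6 (k = 1*(-6) = -6)
a(E, K) = -11 (a(E, K) = -5 - 6 = -11)
46*√(18 - 4) + a(W, L(I)) = 46*√(18 - 4) - 11 = 46*√14 - 11 = -11 + 46*√14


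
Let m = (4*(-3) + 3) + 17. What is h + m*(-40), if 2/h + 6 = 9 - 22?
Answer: -6082/19 ≈ -320.11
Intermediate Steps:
m = 8 (m = (-12 + 3) + 17 = -9 + 17 = 8)
h = -2/19 (h = 2/(-6 + (9 - 22)) = 2/(-6 - 13) = 2/(-19) = 2*(-1/19) = -2/19 ≈ -0.10526)
h + m*(-40) = -2/19 + 8*(-40) = -2/19 - 320 = -6082/19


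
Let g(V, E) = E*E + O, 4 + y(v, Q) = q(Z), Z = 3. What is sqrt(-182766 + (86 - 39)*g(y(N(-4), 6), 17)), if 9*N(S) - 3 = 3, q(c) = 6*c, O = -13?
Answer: 3*I*sqrt(18866) ≈ 412.06*I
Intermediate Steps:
N(S) = 2/3 (N(S) = 1/3 + (1/9)*3 = 1/3 + 1/3 = 2/3)
y(v, Q) = 14 (y(v, Q) = -4 + 6*3 = -4 + 18 = 14)
g(V, E) = -13 + E**2 (g(V, E) = E*E - 13 = E**2 - 13 = -13 + E**2)
sqrt(-182766 + (86 - 39)*g(y(N(-4), 6), 17)) = sqrt(-182766 + (86 - 39)*(-13 + 17**2)) = sqrt(-182766 + 47*(-13 + 289)) = sqrt(-182766 + 47*276) = sqrt(-182766 + 12972) = sqrt(-169794) = 3*I*sqrt(18866)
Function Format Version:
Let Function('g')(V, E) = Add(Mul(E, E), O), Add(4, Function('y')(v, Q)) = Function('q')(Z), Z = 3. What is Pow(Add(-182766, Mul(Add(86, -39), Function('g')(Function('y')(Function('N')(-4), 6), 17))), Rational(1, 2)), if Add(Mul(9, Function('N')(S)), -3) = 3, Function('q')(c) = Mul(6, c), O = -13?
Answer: Mul(3, I, Pow(18866, Rational(1, 2))) ≈ Mul(412.06, I)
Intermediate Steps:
Function('N')(S) = Rational(2, 3) (Function('N')(S) = Add(Rational(1, 3), Mul(Rational(1, 9), 3)) = Add(Rational(1, 3), Rational(1, 3)) = Rational(2, 3))
Function('y')(v, Q) = 14 (Function('y')(v, Q) = Add(-4, Mul(6, 3)) = Add(-4, 18) = 14)
Function('g')(V, E) = Add(-13, Pow(E, 2)) (Function('g')(V, E) = Add(Mul(E, E), -13) = Add(Pow(E, 2), -13) = Add(-13, Pow(E, 2)))
Pow(Add(-182766, Mul(Add(86, -39), Function('g')(Function('y')(Function('N')(-4), 6), 17))), Rational(1, 2)) = Pow(Add(-182766, Mul(Add(86, -39), Add(-13, Pow(17, 2)))), Rational(1, 2)) = Pow(Add(-182766, Mul(47, Add(-13, 289))), Rational(1, 2)) = Pow(Add(-182766, Mul(47, 276)), Rational(1, 2)) = Pow(Add(-182766, 12972), Rational(1, 2)) = Pow(-169794, Rational(1, 2)) = Mul(3, I, Pow(18866, Rational(1, 2)))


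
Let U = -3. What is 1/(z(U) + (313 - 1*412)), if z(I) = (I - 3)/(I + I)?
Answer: -1/98 ≈ -0.010204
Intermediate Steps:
z(I) = (-3 + I)/(2*I) (z(I) = (-3 + I)/((2*I)) = (-3 + I)*(1/(2*I)) = (-3 + I)/(2*I))
1/(z(U) + (313 - 1*412)) = 1/((½)*(-3 - 3)/(-3) + (313 - 1*412)) = 1/((½)*(-⅓)*(-6) + (313 - 412)) = 1/(1 - 99) = 1/(-98) = -1/98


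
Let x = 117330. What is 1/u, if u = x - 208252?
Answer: -1/90922 ≈ -1.0998e-5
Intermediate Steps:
u = -90922 (u = 117330 - 208252 = -90922)
1/u = 1/(-90922) = -1/90922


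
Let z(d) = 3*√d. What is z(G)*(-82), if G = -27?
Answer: -738*I*√3 ≈ -1278.3*I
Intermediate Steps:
z(G)*(-82) = (3*√(-27))*(-82) = (3*(3*I*√3))*(-82) = (9*I*√3)*(-82) = -738*I*√3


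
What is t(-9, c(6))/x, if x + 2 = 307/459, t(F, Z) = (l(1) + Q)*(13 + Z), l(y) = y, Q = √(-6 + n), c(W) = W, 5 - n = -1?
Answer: -8721/611 ≈ -14.273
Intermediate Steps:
n = 6 (n = 5 - 1*(-1) = 5 + 1 = 6)
Q = 0 (Q = √(-6 + 6) = √0 = 0)
t(F, Z) = 13 + Z (t(F, Z) = (1 + 0)*(13 + Z) = 1*(13 + Z) = 13 + Z)
x = -611/459 (x = -2 + 307/459 = -611/459 ≈ -1.3312)
t(-9, c(6))/x = (13 + 6)/(-611/459) = 19*(-459/611) = -8721/611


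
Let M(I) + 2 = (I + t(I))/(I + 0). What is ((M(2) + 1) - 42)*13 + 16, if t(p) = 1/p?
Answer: -2107/4 ≈ -526.75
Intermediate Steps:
t(p) = 1/p
M(I) = -2 + (I + 1/I)/I (M(I) = -2 + (I + 1/I)/(I + 0) = -2 + (I + 1/I)/I)
((M(2) + 1) - 42)*13 + 16 = (((-1 + 2**(-2)) + 1) - 42)*13 + 16 = (((-1 + 1/4) + 1) - 42)*13 + 16 = ((-3/4 + 1) - 42)*13 + 16 = (1/4 - 42)*13 + 16 = -167/4*13 + 16 = -2171/4 + 16 = -2107/4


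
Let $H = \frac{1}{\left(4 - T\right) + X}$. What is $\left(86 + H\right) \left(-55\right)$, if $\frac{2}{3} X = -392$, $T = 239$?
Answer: $- \frac{3892735}{823} \approx -4729.9$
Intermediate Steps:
$X = -588$ ($X = \frac{3}{2} \left(-392\right) = -588$)
$H = - \frac{1}{823}$ ($H = \frac{1}{\left(4 - 239\right) - 588} = \frac{1}{-235 - 588} = \frac{1}{-823} = - \frac{1}{823} \approx -0.0012151$)
$\left(86 + H\right) \left(-55\right) = \left(86 - \frac{1}{823}\right) \left(-55\right) = \frac{70777}{823} \left(-55\right) = - \frac{3892735}{823}$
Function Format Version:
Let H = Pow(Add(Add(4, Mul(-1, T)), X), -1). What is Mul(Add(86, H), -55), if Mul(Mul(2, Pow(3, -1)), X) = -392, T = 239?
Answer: Rational(-3892735, 823) ≈ -4729.9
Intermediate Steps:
X = -588 (X = Mul(Rational(3, 2), -392) = -588)
H = Rational(-1, 823) (H = Pow(Add(Add(4, Mul(-1, 239)), -588), -1) = Pow(Add(Add(4, -239), -588), -1) = Pow(Add(-235, -588), -1) = Pow(-823, -1) = Rational(-1, 823) ≈ -0.0012151)
Mul(Add(86, H), -55) = Mul(Add(86, Rational(-1, 823)), -55) = Mul(Rational(70777, 823), -55) = Rational(-3892735, 823)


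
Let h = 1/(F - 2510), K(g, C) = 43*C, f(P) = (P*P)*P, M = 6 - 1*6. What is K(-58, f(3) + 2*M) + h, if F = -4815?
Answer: 8504324/7325 ≈ 1161.0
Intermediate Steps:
M = 0 (M = 6 - 6 = 0)
f(P) = P³ (f(P) = P²*P = P³)
h = -1/7325 (h = 1/(-4815 - 2510) = 1/(-7325) = -1/7325 ≈ -0.00013652)
K(-58, f(3) + 2*M) + h = 43*(3³ + 2*0) - 1/7325 = 43*(27 + 0) - 1/7325 = 43*27 - 1/7325 = 1161 - 1/7325 = 8504324/7325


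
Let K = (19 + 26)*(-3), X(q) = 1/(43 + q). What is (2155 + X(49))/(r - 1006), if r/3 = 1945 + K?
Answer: 28323/58144 ≈ 0.48712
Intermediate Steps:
K = -135 (K = 45*(-3) = -135)
r = 5430 (r = 3*(1945 - 135) = 3*1810 = 5430)
(2155 + X(49))/(r - 1006) = (2155 + 1/(43 + 49))/(5430 - 1006) = (2155 + 1/92)/4424 = (2155 + 1/92)*(1/4424) = (198261/92)*(1/4424) = 28323/58144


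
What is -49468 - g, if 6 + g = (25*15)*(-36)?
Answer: -35962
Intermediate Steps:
g = -13506 (g = -6 + (25*15)*(-36) = -6 + 375*(-36) = -6 - 13500 = -13506)
-49468 - g = -49468 - 1*(-13506) = -49468 + 13506 = -35962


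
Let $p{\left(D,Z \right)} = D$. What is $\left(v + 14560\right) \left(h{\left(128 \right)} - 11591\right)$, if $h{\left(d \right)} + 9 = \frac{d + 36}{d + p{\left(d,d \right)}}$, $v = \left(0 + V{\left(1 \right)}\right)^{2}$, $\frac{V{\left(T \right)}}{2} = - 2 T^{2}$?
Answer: $- \frac{676289049}{4} \approx -1.6907 \cdot 10^{8}$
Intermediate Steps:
$V{\left(T \right)} = - 4 T^{2}$ ($V{\left(T \right)} = 2 \left(- 2 T^{2}\right) = - 4 T^{2}$)
$v = 16$ ($v = \left(0 - 4 \cdot 1^{2}\right)^{2} = \left(0 - 4\right)^{2} = \left(-4\right)^{2} = 16$)
$h{\left(d \right)} = -9 + \frac{36 + d}{2 d}$ ($h{\left(d \right)} = -9 + \frac{d + 36}{d + d} = -9 + \frac{36 + d}{2 d}$)
$\left(v + 14560\right) \left(h{\left(128 \right)} - 11591\right) = \left(16 + 14560\right) \left(\left(- \frac{17}{2} + \frac{18}{128}\right) - 11591\right) = 14576 \left(\left(- \frac{17}{2} + 18 \cdot \frac{1}{128}\right) - 11591\right) = 14576 \left(\left(- \frac{17}{2} + \frac{9}{64}\right) - 11591\right) = 14576 \left(- \frac{535}{64} - 11591\right) = 14576 \left(- \frac{742359}{64}\right) = - \frac{676289049}{4}$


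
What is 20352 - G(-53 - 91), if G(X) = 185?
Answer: 20167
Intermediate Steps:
20352 - G(-53 - 91) = 20352 - 1*185 = 20352 - 185 = 20167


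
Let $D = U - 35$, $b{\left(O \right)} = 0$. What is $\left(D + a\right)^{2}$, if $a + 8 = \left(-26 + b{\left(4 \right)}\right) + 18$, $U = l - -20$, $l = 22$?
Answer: $81$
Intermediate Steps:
$U = 42$ ($U = 22 - -20 = 22 + 20 = 42$)
$a = -16$ ($a = -8 + \left(\left(-26 + 0\right) + 18\right) = -8 + \left(-26 + 18\right) = -8 - 8 = -16$)
$D = 7$ ($D = 42 - 35 = 7$)
$\left(D + a\right)^{2} = \left(7 - 16\right)^{2} = \left(-9\right)^{2} = 81$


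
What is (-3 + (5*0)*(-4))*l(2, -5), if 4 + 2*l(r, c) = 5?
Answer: -3/2 ≈ -1.5000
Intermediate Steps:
l(r, c) = 1/2 (l(r, c) = -2 + (1/2)*5 = -2 + 5/2 = 1/2)
(-3 + (5*0)*(-4))*l(2, -5) = (-3 + (5*0)*(-4))*(1/2) = (-3 + 0*(-4))*(1/2) = (-3 + 0)*(1/2) = -3*1/2 = -3/2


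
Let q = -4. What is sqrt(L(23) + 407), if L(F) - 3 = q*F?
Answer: sqrt(318) ≈ 17.833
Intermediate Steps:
L(F) = 3 - 4*F
sqrt(L(23) + 407) = sqrt((3 - 4*23) + 407) = sqrt((3 - 92) + 407) = sqrt(-89 + 407) = sqrt(318)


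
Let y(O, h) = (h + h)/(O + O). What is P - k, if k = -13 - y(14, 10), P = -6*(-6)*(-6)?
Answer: -1416/7 ≈ -202.29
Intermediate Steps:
y(O, h) = h/O (y(O, h) = (2*h)/((2*O)) = (2*h)*(1/(2*O)) = h/O)
P = -216 (P = 36*(-6) = -216)
k = -96/7 (k = -13 - 10/14 = -13 - 1*5/7 = -13 - 5/7 = -96/7 ≈ -13.714)
P - k = -216 - 1*(-96/7) = -216 + 96/7 = -1416/7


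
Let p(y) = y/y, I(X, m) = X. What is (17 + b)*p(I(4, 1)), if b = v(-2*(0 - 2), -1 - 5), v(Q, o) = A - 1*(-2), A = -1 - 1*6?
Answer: 12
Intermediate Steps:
A = -7 (A = -1 - 6 = -7)
v(Q, o) = -5 (v(Q, o) = -7 - 1*(-2) = -7 + 2 = -5)
b = -5
p(y) = 1
(17 + b)*p(I(4, 1)) = (17 - 5)*1 = 12*1 = 12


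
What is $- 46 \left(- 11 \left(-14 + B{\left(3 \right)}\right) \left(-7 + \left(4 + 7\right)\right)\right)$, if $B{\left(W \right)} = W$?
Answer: $-22264$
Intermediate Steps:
$- 46 \left(- 11 \left(-14 + B{\left(3 \right)}\right) \left(-7 + \left(4 + 7\right)\right)\right) = - 46 \left(- 11 \left(-14 + 3\right) \left(-7 + \left(4 + 7\right)\right)\right) = - 46 \left(- 11 \left(- 11 \left(-7 + 11\right)\right)\right) = - 46 \left(- 11 \left(\left(-11\right) 4\right)\right) = - 46 \left(\left(-11\right) \left(-44\right)\right) = \left(-46\right) 484 = -22264$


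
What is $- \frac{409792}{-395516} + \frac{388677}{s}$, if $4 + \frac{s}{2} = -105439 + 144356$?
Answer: $\frac{15468370377}{2565119018} \approx 6.0303$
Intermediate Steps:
$s = 77826$ ($s = -8 + 2 \left(-105439 + 144356\right) = -8 + 2 \cdot 38917 = -8 + 77834 = 77826$)
$- \frac{409792}{-395516} + \frac{388677}{s} = - \frac{409792}{-395516} + \frac{388677}{77826} = \left(-409792\right) \left(- \frac{1}{395516}\right) + 388677 \cdot \frac{1}{77826} = \frac{102448}{98879} + \frac{129559}{25942} = \frac{15468370377}{2565119018}$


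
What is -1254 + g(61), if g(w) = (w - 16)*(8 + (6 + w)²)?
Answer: 201111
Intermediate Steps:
g(w) = (-16 + w)*(8 + (6 + w)²)
-1254 + g(61) = -1254 + (-704 + 61³ - 148*61 - 4*61²) = -1254 + (-704 + 226981 - 9028 - 4*3721) = -1254 + (-704 + 226981 - 9028 - 14884) = -1254 + 202365 = 201111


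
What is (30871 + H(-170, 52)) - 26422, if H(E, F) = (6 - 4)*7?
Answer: 4463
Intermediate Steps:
H(E, F) = 14 (H(E, F) = 2*7 = 14)
(30871 + H(-170, 52)) - 26422 = (30871 + 14) - 26422 = 30885 - 26422 = 4463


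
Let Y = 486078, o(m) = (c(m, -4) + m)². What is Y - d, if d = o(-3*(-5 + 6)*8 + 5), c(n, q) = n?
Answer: 484634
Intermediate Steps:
o(m) = 4*m² (o(m) = (m + m)² = (2*m)² = 4*m²)
d = 1444 (d = 4*(-3*(-5 + 6)*8 + 5)² = 4*(-3*1*8 + 5)² = 4*(-3*8 + 5)² = 4*(-24 + 5)² = 4*(-19)² = 4*361 = 1444)
Y - d = 486078 - 1*1444 = 486078 - 1444 = 484634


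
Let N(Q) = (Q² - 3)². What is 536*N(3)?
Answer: 19296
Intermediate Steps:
N(Q) = (-3 + Q²)²
536*N(3) = 536*(-3 + 3²)² = 536*(-3 + 9)² = 536*6² = 536*36 = 19296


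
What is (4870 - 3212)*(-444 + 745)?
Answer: 499058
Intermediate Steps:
(4870 - 3212)*(-444 + 745) = 1658*301 = 499058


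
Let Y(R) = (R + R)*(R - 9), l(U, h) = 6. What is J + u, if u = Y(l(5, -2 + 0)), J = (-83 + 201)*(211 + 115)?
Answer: 38432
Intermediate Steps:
J = 38468 (J = 118*326 = 38468)
Y(R) = 2*R*(-9 + R) (Y(R) = (2*R)*(-9 + R) = 2*R*(-9 + R))
u = -36 (u = 2*6*(-9 + 6) = 2*6*(-3) = -36)
J + u = 38468 - 36 = 38432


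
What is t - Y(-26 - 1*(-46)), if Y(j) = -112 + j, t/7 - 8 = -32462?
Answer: -227086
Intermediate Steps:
t = -227178 (t = 56 + 7*(-32462) = 56 - 227234 = -227178)
t - Y(-26 - 1*(-46)) = -227178 - (-112 + (-26 - 1*(-46))) = -227178 - (-112 + (-26 + 46)) = -227178 - (-112 + 20) = -227178 - 1*(-92) = -227178 + 92 = -227086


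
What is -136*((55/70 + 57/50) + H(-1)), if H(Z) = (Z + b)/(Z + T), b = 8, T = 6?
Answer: -79152/175 ≈ -452.30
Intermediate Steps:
H(Z) = (8 + Z)/(6 + Z) (H(Z) = (Z + 8)/(Z + 6) = (8 + Z)/(6 + Z))
-136*((55/70 + 57/50) + H(-1)) = -136*((55/70 + 57/50) + (8 - 1)/(6 - 1)) = -136*((55*(1/70) + 57*(1/50)) + 7/5) = -136*((11/14 + 57/50) + (⅕)*7) = -136*(337/175 + 7/5) = -136*582/175 = -79152/175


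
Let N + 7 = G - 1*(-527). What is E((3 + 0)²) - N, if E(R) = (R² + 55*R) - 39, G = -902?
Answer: 919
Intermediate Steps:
N = -382 (N = -7 + (-902 - 1*(-527)) = -7 + (-902 + 527) = -7 - 375 = -382)
E(R) = -39 + R² + 55*R
E((3 + 0)²) - N = (-39 + ((3 + 0)²)² + 55*(3 + 0)²) - 1*(-382) = (-39 + (3²)² + 55*3²) + 382 = (-39 + 9² + 55*9) + 382 = (-39 + 81 + 495) + 382 = 537 + 382 = 919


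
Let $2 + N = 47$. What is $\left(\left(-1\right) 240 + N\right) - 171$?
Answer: $-366$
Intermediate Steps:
$N = 45$ ($N = -2 + 47 = 45$)
$\left(\left(-1\right) 240 + N\right) - 171 = \left(\left(-1\right) 240 + 45\right) - 171 = \left(-240 + 45\right) - 171 = -195 - 171 = -366$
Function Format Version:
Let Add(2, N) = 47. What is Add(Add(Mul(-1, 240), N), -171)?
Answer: -366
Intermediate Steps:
N = 45 (N = Add(-2, 47) = 45)
Add(Add(Mul(-1, 240), N), -171) = Add(Add(Mul(-1, 240), 45), -171) = Add(Add(-240, 45), -171) = Add(-195, -171) = -366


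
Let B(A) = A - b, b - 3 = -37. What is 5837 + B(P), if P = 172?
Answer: 6043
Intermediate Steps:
b = -34 (b = 3 - 37 = -34)
B(A) = 34 + A (B(A) = A - 1*(-34) = A + 34 = 34 + A)
5837 + B(P) = 5837 + (34 + 172) = 5837 + 206 = 6043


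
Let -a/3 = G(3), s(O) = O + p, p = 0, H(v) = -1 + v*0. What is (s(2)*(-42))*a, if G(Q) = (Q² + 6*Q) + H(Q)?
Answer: 6552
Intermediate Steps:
H(v) = -1 (H(v) = -1 + 0 = -1)
s(O) = O (s(O) = O + 0 = O)
G(Q) = -1 + Q² + 6*Q (G(Q) = (Q² + 6*Q) - 1 = -1 + Q² + 6*Q)
a = -78 (a = -3*(-1 + 3² + 6*3) = -3*(-1 + 9 + 18) = -3*26 = -78)
(s(2)*(-42))*a = (2*(-42))*(-78) = -84*(-78) = 6552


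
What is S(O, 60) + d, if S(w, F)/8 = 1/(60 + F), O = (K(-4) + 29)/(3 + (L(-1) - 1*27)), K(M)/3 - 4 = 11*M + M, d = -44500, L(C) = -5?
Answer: -667499/15 ≈ -44500.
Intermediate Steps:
K(M) = 12 + 36*M (K(M) = 12 + 3*(11*M + M) = 12 + 3*(12*M) = 12 + 36*M)
O = 103/29 (O = ((12 + 36*(-4)) + 29)/(3 + (-5 - 1*27)) = ((12 - 144) + 29)/(3 + (-5 - 27)) = (-132 + 29)/(3 - 32) = -103/(-29) = -103*(-1/29) = 103/29 ≈ 3.5517)
S(w, F) = 8/(60 + F)
S(O, 60) + d = 8/(60 + 60) - 44500 = 8/120 - 44500 = 8*(1/120) - 44500 = 1/15 - 44500 = -667499/15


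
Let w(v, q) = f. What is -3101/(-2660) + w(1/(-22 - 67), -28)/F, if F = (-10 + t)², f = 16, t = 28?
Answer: 37403/30780 ≈ 1.2152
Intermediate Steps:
w(v, q) = 16
F = 324 (F = (-10 + 28)² = 18² = 324)
-3101/(-2660) + w(1/(-22 - 67), -28)/F = -3101/(-2660) + 16/324 = -3101*(-1/2660) + 16*(1/324) = 443/380 + 4/81 = 37403/30780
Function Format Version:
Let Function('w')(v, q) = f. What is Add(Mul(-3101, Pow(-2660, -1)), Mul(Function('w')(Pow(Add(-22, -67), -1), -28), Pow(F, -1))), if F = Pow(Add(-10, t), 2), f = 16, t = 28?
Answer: Rational(37403, 30780) ≈ 1.2152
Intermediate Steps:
Function('w')(v, q) = 16
F = 324 (F = Pow(Add(-10, 28), 2) = Pow(18, 2) = 324)
Add(Mul(-3101, Pow(-2660, -1)), Mul(Function('w')(Pow(Add(-22, -67), -1), -28), Pow(F, -1))) = Add(Mul(-3101, Pow(-2660, -1)), Mul(16, Pow(324, -1))) = Add(Mul(-3101, Rational(-1, 2660)), Mul(16, Rational(1, 324))) = Add(Rational(443, 380), Rational(4, 81)) = Rational(37403, 30780)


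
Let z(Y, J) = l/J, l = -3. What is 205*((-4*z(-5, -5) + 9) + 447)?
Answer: 92988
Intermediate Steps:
z(Y, J) = -3/J
205*((-4*z(-5, -5) + 9) + 447) = 205*((-(-12)/(-5) + 9) + 447) = 205*((-(-12)*(-1)/5 + 9) + 447) = 205*((-4*3/5 + 9) + 447) = 205*((-12/5 + 9) + 447) = 205*(33/5 + 447) = 205*(2268/5) = 92988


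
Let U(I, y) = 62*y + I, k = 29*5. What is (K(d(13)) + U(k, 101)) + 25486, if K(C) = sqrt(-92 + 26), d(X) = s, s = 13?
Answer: 31893 + I*sqrt(66) ≈ 31893.0 + 8.124*I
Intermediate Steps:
d(X) = 13
k = 145
K(C) = I*sqrt(66) (K(C) = sqrt(-66) = I*sqrt(66))
U(I, y) = I + 62*y
(K(d(13)) + U(k, 101)) + 25486 = (I*sqrt(66) + (145 + 62*101)) + 25486 = (I*sqrt(66) + (145 + 6262)) + 25486 = (I*sqrt(66) + 6407) + 25486 = (6407 + I*sqrt(66)) + 25486 = 31893 + I*sqrt(66)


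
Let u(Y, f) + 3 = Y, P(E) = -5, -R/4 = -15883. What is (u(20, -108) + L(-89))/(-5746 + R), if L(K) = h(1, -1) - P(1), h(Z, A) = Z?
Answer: 23/57786 ≈ 0.00039802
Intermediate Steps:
R = 63532 (R = -4*(-15883) = 63532)
u(Y, f) = -3 + Y
L(K) = 6 (L(K) = 1 - 1*(-5) = 1 + 5 = 6)
(u(20, -108) + L(-89))/(-5746 + R) = ((-3 + 20) + 6)/(-5746 + 63532) = (17 + 6)/57786 = 23*(1/57786) = 23/57786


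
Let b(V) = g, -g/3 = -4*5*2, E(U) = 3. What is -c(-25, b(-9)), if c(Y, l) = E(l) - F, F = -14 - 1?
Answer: -18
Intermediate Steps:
F = -15
g = 120 (g = -3*(-4*5)*2 = -(-60)*2 = -3*(-40) = 120)
b(V) = 120
c(Y, l) = 18 (c(Y, l) = 3 - 1*(-15) = 3 + 15 = 18)
-c(-25, b(-9)) = -1*18 = -18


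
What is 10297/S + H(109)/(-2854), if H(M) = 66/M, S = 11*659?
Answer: 1601387054/1127531207 ≈ 1.4203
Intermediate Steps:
S = 7249
10297/S + H(109)/(-2854) = 10297/7249 + (66/109)/(-2854) = 10297*(1/7249) + (66*(1/109))*(-1/2854) = 10297/7249 + (66/109)*(-1/2854) = 10297/7249 - 33/155543 = 1601387054/1127531207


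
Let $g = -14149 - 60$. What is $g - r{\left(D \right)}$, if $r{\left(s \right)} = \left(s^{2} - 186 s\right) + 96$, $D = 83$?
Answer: $-5756$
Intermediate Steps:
$g = -14209$ ($g = -14149 - 60 = -14209$)
$r{\left(s \right)} = 96 + s^{2} - 186 s$
$g - r{\left(D \right)} = -14209 - \left(96 + 83^{2} - 15438\right) = -14209 - \left(96 + 6889 - 15438\right) = -14209 - -8453 = -14209 + 8453 = -5756$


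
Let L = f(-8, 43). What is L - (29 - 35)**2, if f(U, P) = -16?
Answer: -52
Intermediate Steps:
L = -16
L - (29 - 35)**2 = -16 - (29 - 35)**2 = -16 - 1*(-6)**2 = -16 - 1*36 = -16 - 36 = -52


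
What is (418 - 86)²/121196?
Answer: 27556/30299 ≈ 0.90947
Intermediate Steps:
(418 - 86)²/121196 = 332²*(1/121196) = 110224*(1/121196) = 27556/30299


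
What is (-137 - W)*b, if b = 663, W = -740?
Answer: 399789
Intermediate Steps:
(-137 - W)*b = (-137 - 1*(-740))*663 = (-137 + 740)*663 = 603*663 = 399789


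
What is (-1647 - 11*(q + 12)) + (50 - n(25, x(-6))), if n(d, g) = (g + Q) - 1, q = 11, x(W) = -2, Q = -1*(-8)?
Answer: -1855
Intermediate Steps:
Q = 8
n(d, g) = 7 + g (n(d, g) = (g + 8) - 1 = (8 + g) - 1 = 7 + g)
(-1647 - 11*(q + 12)) + (50 - n(25, x(-6))) = (-1647 - 11*(11 + 12)) + (50 - (7 - 2)) = (-1647 - 11*23) + (50 - 1*5) = (-1647 - 253) + (50 - 5) = -1900 + 45 = -1855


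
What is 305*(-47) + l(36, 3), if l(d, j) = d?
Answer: -14299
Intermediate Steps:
305*(-47) + l(36, 3) = 305*(-47) + 36 = -14335 + 36 = -14299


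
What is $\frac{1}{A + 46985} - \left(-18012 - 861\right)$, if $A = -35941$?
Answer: $\frac{208433413}{11044} \approx 18873.0$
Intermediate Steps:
$\frac{1}{A + 46985} - \left(-18012 - 861\right) = \frac{1}{-35941 + 46985} - \left(-18012 - 861\right) = \frac{1}{11044} - -18873 = \frac{1}{11044} + 18873 = \frac{208433413}{11044}$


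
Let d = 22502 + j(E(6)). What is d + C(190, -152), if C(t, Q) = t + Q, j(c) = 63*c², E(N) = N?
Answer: 24808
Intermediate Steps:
C(t, Q) = Q + t
d = 24770 (d = 22502 + 63*6² = 22502 + 63*36 = 22502 + 2268 = 24770)
d + C(190, -152) = 24770 + (-152 + 190) = 24770 + 38 = 24808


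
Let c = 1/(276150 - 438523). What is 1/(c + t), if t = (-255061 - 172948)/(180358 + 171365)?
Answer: -57110318679/69497457080 ≈ -0.82176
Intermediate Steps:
t = -428009/351723 ≈ -1.2169
c = -1/162373 (c = 1/(-162373) = -1/162373 ≈ -6.1587e-6)
1/(c + t) = 1/(-1/162373 - 428009/351723) = 1/(-69497457080/57110318679) = -57110318679/69497457080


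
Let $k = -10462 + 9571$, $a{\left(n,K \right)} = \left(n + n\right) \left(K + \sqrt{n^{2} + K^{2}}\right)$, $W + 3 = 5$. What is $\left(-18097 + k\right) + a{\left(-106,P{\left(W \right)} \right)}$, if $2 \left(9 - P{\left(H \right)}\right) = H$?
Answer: $-20684 - 2120 \sqrt{113} \approx -43220.0$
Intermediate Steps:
$W = 2$ ($W = -3 + 5 = 2$)
$P{\left(H \right)} = 9 - \frac{H}{2}$
$a{\left(n,K \right)} = 2 n \left(K + \sqrt{K^{2} + n^{2}}\right)$
$k = -891$
$\left(-18097 + k\right) + a{\left(-106,P{\left(W \right)} \right)} = \left(-18097 - 891\right) + 2 \left(-106\right) \left(\left(9 - 1\right) + \sqrt{\left(9 - 1\right)^{2} + \left(-106\right)^{2}}\right) = -18988 + 2 \left(-106\right) \left(\left(9 - 1\right) + \sqrt{\left(9 - 1\right)^{2} + 11236}\right) = -18988 + 2 \left(-106\right) \left(8 + \sqrt{8^{2} + 11236}\right) = -18988 + 2 \left(-106\right) \left(8 + \sqrt{64 + 11236}\right) = -18988 + 2 \left(-106\right) \left(8 + \sqrt{11300}\right) = -18988 + 2 \left(-106\right) \left(8 + 10 \sqrt{113}\right) = -18988 - \left(1696 + 2120 \sqrt{113}\right) = -20684 - 2120 \sqrt{113}$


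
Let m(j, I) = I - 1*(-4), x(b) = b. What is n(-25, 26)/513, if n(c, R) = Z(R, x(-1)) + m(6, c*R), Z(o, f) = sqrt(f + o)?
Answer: -641/513 ≈ -1.2495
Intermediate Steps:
m(j, I) = 4 + I (m(j, I) = I + 4 = 4 + I)
n(c, R) = 4 + sqrt(-1 + R) + R*c (n(c, R) = sqrt(-1 + R) + (4 + c*R) = sqrt(-1 + R) + (4 + R*c) = 4 + sqrt(-1 + R) + R*c)
n(-25, 26)/513 = (4 + sqrt(-1 + 26) + 26*(-25))/513 = (4 + sqrt(25) - 650)*(1/513) = (4 + 5 - 650)*(1/513) = -641*1/513 = -641/513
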